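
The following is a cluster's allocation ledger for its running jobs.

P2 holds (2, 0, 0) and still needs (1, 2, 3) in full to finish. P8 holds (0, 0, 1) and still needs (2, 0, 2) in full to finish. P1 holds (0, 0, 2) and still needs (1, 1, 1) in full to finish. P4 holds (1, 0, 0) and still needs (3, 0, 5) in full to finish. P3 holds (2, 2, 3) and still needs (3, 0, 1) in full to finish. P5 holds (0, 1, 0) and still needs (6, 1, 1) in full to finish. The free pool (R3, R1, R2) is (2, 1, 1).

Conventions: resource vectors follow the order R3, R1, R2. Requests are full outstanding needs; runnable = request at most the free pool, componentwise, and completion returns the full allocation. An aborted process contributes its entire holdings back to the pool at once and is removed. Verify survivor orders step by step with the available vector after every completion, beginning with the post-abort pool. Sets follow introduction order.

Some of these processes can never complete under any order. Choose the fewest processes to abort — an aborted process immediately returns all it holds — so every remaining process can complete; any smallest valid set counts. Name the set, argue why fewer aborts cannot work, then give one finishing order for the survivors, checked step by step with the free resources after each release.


Minimum abort set: P4.
Key observation: P3 had no path to completion before; after the abort of P4 ((1, 0, 0) returned), step 1 is where it fits.
No smaller set exists: with zero aborts the deadlock remains.
One survivor order: P3, P2, P5, P1, P8. Verifying each step (post-abort pool first):
  pool = (3, 1, 1)
  P3: need (3, 0, 1) fits (3, 1, 1); releases (2, 2, 3), pool now (5, 3, 4)
  P2: need (1, 2, 3) fits (5, 3, 4); releases (2, 0, 0), pool now (7, 3, 4)
  P5: need (6, 1, 1) fits (7, 3, 4); releases (0, 1, 0), pool now (7, 4, 4)
  P1: need (1, 1, 1) fits (7, 4, 4); releases (0, 0, 2), pool now (7, 4, 6)
  P8: need (2, 0, 2) fits (7, 4, 6); releases (0, 0, 1), pool now (7, 4, 7)


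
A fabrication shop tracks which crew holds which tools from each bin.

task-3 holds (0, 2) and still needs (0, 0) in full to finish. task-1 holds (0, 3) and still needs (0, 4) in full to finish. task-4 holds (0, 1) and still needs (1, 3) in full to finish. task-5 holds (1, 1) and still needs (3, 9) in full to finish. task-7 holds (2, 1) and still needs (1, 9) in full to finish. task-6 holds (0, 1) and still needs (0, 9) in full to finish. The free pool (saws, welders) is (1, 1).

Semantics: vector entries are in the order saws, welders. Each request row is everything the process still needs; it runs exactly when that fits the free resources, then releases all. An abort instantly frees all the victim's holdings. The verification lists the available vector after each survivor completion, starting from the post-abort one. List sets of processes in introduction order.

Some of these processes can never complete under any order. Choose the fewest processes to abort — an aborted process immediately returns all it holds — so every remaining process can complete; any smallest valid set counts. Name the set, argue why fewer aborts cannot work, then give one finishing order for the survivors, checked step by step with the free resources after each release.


Minimum abort set: task-7 and task-6.
Key observation: aborting task-7 and task-6 returns (2, 2), and task-5 — hopeless before — runs at step 4 with the returned capacity in the pool.
Why nothing smaller works — every single abort fails: task-3 alone leaves task-5 blocked (short on saws and welders); task-1 alone leaves task-5 blocked (short on saws and welders); task-4 alone leaves task-5 blocked (short on saws and welders); task-5 alone leaves task-7 blocked (short on welders); task-7 alone leaves task-5 blocked (short on welders); task-6 alone leaves task-5 blocked (short on saws and welders).
One survivor order: task-3, task-1, task-4, task-5. Verifying each step (post-abort pool first):
  pool = (3, 3)
  task-3: need (0, 0) fits (3, 3); releases (0, 2), pool now (3, 5)
  task-1: need (0, 4) fits (3, 5); releases (0, 3), pool now (3, 8)
  task-4: need (1, 3) fits (3, 8); releases (0, 1), pool now (3, 9)
  task-5: need (3, 9) fits (3, 9); releases (1, 1), pool now (4, 10)


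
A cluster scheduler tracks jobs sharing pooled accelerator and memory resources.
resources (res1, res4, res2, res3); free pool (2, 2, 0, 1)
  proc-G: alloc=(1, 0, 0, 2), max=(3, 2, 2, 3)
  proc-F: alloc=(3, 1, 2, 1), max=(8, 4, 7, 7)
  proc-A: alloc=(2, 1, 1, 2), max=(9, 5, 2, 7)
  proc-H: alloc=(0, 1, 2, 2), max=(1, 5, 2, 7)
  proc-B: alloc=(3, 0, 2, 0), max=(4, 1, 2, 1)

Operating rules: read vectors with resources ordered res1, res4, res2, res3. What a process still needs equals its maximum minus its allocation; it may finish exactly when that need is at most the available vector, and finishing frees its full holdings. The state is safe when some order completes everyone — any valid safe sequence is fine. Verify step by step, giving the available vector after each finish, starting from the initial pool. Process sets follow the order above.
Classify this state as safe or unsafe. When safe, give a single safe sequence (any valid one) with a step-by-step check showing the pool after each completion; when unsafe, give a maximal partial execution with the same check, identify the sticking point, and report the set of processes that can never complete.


UNSAFE — no complete ordering exists.
Key observation: proc-B, proc-G can finish, but then (6, 2, 2, 3) is all there is, and the blocked group's res4 demands exceed it.
The run proc-B, proc-G cannot be extended any further. Walking it through:
  pool = (2, 2, 0, 1)
  proc-B: need (1, 1, 0, 1) fits (2, 2, 0, 1); releases (3, 0, 2, 0), pool now (5, 2, 2, 1)
  proc-G: need (2, 2, 2, 1) fits (5, 2, 2, 1); releases (1, 0, 0, 2), pool now (6, 2, 2, 3)
  blocked: proc-F wants (5, 3, 5, 6), pool (6, 2, 2, 3) — not enough res4, res2 and res3
  blocked: proc-A wants (7, 4, 1, 5), pool (6, 2, 2, 3) — not enough res1, res4 and res3
  blocked: proc-H wants (1, 4, 0, 5), pool (6, 2, 2, 3) — not enough res4 and res3
Processes that can never finish: proc-F, proc-A and proc-H.


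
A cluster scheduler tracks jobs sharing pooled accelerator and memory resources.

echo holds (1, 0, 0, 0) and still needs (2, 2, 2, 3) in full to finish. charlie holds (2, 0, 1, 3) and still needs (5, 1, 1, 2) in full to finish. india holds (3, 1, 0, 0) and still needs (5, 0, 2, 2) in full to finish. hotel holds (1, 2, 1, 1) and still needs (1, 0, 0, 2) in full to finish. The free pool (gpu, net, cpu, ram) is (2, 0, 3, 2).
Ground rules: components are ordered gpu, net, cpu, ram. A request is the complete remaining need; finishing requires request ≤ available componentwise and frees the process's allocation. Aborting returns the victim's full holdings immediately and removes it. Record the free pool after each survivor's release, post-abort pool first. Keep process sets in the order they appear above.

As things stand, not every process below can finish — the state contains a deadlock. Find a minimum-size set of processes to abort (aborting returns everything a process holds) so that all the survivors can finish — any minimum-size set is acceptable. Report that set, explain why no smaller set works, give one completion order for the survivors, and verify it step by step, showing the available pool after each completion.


The answer: abort india.
Key observation: before aborting india, charlie was permanently blocked — no order could ever run it; afterwards it completes at step 3.
Minimality: the empty abort set fails — the state is deadlocked as it stands.
One survivor order: hotel, echo, charlie. Walking it through (post-abort pool first):
  pool = (5, 1, 3, 2)
  run hotel (needs (1, 0, 0, 2), free (5, 1, 3, 2)); after release of (1, 2, 1, 1) the pool is (6, 3, 4, 3)
  run echo (needs (2, 2, 2, 3), free (6, 3, 4, 3)); after release of (1, 0, 0, 0) the pool is (7, 3, 4, 3)
  run charlie (needs (5, 1, 1, 2), free (7, 3, 4, 3)); after release of (2, 0, 1, 3) the pool is (9, 3, 5, 6)


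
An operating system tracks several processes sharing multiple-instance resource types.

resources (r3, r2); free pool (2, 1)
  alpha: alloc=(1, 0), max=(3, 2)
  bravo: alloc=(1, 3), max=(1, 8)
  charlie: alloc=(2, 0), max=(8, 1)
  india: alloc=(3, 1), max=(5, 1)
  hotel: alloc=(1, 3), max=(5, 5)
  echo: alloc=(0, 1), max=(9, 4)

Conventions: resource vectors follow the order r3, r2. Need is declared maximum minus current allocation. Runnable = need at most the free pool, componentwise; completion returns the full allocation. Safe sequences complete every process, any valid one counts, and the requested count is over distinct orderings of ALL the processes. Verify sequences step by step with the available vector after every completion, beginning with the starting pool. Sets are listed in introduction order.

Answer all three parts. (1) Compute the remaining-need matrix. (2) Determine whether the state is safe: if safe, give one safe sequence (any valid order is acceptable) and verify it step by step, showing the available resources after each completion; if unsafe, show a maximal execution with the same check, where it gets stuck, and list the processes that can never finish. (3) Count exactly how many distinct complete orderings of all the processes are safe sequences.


(1) Remaining need (order r3, r2):
  alpha: (2, 2)
  bravo: (0, 5)
  charlie: (6, 1)
  india: (2, 0)
  hotel: (4, 2)
  echo: (9, 3)
(2) SAFE. One safe sequence: india, hotel, charlie, alpha, echo, bravo.
Key observation: reading the order forward, india is the first process whose need (2, 0) meets the free pool (2, 1) exactly on a resource it requests.
Verifying each step:
  pool = (2, 1)
  india: need (2, 0) fits (2, 1); releases (3, 1), pool now (5, 2)
  hotel: need (4, 2) fits (5, 2); releases (1, 3), pool now (6, 5)
  charlie: need (6, 1) fits (6, 5); releases (2, 0), pool now (8, 5)
  alpha: need (2, 2) fits (8, 5); releases (1, 0), pool now (9, 5)
  echo: need (9, 3) fits (9, 5); releases (0, 1), pool now (9, 6)
  bravo: need (0, 5) fits (9, 6); releases (1, 3), pool now (10, 9)
(3) Precisely 15 of the possible complete orderings are safe sequences.


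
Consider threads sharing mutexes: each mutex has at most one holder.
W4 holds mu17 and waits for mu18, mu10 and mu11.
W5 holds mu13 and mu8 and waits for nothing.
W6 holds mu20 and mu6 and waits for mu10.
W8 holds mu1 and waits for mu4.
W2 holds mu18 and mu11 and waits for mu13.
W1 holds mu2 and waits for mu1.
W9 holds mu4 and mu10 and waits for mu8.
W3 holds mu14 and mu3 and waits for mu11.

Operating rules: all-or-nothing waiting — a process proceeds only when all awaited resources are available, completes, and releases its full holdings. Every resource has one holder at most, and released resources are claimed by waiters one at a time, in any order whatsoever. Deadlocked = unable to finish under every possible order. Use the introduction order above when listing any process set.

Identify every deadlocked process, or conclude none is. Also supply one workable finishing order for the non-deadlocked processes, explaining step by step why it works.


Nothing here is deadlocked.
Key observation: the wait graph is acyclic; completion cascades from the unblocked processes through everyone else.
A valid finishing order for the others: W5, W2, W9, W4, W3, W8, W6, W1.
Verifying each step:
  W5: no waits; runs immediately, freeing mu13 and mu8
  run W2 (all its waits — mu13 — are resolved); releases mu18 and mu11
  run W9 (all its waits — mu8 — are resolved); releases mu4 and mu10
  run W4 (all its waits — mu18, mu10 and mu11 — are resolved); releases mu17
  run W3 (all its waits — mu11 — are resolved); releases mu14 and mu3
  run W8 (all its waits — mu4 — are resolved); releases mu1
  run W6 (all its waits — mu10 — are resolved); releases mu20 and mu6
  run W1 (all its waits — mu1 — are resolved); releases mu2


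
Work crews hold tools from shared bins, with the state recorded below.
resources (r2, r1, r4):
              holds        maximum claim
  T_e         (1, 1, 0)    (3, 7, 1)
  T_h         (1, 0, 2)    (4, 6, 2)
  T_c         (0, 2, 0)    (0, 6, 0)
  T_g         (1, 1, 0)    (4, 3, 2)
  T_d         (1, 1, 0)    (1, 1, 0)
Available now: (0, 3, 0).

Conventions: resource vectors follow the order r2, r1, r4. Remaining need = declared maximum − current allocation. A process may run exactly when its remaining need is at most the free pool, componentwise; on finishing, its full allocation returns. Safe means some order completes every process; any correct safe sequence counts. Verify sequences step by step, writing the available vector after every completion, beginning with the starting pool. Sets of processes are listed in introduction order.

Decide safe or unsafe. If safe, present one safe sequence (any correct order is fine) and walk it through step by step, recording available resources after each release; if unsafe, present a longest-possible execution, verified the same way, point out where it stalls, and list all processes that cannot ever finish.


UNSAFE.
Key observation: T_d, T_c can finish, but then (1, 6, 0) is all there is, and the blocked group's r2 demands exceed it.
A maximal execution: T_d, T_c — then nothing else fits. Verifying each step:
  pool = (0, 3, 0)
  run T_d (needs (0, 0, 0), free (0, 3, 0)); after release of (1, 1, 0) the pool is (1, 4, 0)
  run T_c (needs (0, 4, 0), free (1, 4, 0)); after release of (0, 2, 0) the pool is (1, 6, 0)
  T_e cannot run: need (2, 6, 1) vs free (1, 6, 0) (insufficient r2 and r4)
  T_h cannot run: need (3, 6, 0) vs free (1, 6, 0) (insufficient r2)
  T_g cannot run: need (3, 2, 2) vs free (1, 6, 0) (insufficient r2 and r4)
Processes that can never finish: T_e, T_h and T_g.


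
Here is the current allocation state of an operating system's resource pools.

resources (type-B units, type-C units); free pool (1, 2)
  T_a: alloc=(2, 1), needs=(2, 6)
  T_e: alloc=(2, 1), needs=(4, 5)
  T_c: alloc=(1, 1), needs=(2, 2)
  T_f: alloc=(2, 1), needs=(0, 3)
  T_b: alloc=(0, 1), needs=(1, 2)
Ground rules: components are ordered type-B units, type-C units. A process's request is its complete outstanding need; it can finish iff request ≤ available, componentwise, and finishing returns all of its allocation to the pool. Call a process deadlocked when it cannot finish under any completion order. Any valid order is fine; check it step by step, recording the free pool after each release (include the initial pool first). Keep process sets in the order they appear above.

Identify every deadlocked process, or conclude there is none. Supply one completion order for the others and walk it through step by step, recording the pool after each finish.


The deadlocked set is empty.
Key observation: beginning at T_b, releases accumulate fast enough that every process eventually fits.
The rest can finish in the order T_b, T_f, T_c, T_e, T_a. Step-by-step check:
  pool = (1, 2)
  T_b needs (1, 2) <= (1, 2) -> finishes; pool += (0, 1) = (1, 3)
  T_f needs (0, 3) <= (1, 3) -> finishes; pool += (2, 1) = (3, 4)
  T_c needs (2, 2) <= (3, 4) -> finishes; pool += (1, 1) = (4, 5)
  T_e needs (4, 5) <= (4, 5) -> finishes; pool += (2, 1) = (6, 6)
  T_a needs (2, 6) <= (6, 6) -> finishes; pool += (2, 1) = (8, 7)


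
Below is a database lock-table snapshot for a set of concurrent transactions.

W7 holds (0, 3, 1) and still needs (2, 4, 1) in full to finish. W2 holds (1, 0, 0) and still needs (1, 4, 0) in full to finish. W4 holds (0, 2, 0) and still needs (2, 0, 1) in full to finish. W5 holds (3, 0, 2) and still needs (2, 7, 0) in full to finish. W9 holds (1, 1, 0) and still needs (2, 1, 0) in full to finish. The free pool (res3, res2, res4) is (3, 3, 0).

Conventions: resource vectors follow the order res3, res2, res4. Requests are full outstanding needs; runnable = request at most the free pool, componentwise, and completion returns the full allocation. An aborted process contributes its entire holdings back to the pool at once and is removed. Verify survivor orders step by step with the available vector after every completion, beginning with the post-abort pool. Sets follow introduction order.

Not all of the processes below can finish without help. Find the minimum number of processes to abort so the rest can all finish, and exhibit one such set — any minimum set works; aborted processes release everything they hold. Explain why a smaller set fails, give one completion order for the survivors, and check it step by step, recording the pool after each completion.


Abort W7.
Key observation: before aborting W7, W5 was permanently blocked — no order could ever run it; afterwards it completes at step 2.
Why nothing smaller works: aborting no one leaves the state deadlocked as given.
One survivor order: W9, W5, W2, W4. Check, step by step (post-abort pool first):
  pool = (3, 6, 1)
  W9: need (2, 1, 0) fits (3, 6, 1); releases (1, 1, 0), pool now (4, 7, 1)
  W5: need (2, 7, 0) fits (4, 7, 1); releases (3, 0, 2), pool now (7, 7, 3)
  W2: need (1, 4, 0) fits (7, 7, 3); releases (1, 0, 0), pool now (8, 7, 3)
  W4: need (2, 0, 1) fits (8, 7, 3); releases (0, 2, 0), pool now (8, 9, 3)


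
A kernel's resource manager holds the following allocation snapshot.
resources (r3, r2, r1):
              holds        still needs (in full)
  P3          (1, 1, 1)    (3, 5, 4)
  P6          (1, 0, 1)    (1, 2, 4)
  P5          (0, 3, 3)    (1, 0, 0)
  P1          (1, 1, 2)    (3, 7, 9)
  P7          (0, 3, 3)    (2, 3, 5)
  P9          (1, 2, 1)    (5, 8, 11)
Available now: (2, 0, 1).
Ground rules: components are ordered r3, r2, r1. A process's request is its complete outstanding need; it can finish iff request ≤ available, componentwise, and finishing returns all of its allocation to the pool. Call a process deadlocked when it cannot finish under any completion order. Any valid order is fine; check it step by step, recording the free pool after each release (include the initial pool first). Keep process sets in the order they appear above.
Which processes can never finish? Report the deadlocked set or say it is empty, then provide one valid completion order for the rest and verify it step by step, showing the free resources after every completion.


Nothing here is deadlocked.
Key observation: P5 fits the free pool immediately, and its release cascades until everyone finishes.
The rest can finish in the order P5, P6, P7, P3, P1, P9. Step-by-step check:
  pool = (2, 0, 1)
  P5 needs (1, 0, 0) <= (2, 0, 1) -> finishes; pool += (0, 3, 3) = (2, 3, 4)
  P6 needs (1, 2, 4) <= (2, 3, 4) -> finishes; pool += (1, 0, 1) = (3, 3, 5)
  P7 needs (2, 3, 5) <= (3, 3, 5) -> finishes; pool += (0, 3, 3) = (3, 6, 8)
  P3 needs (3, 5, 4) <= (3, 6, 8) -> finishes; pool += (1, 1, 1) = (4, 7, 9)
  P1 needs (3, 7, 9) <= (4, 7, 9) -> finishes; pool += (1, 1, 2) = (5, 8, 11)
  P9 needs (5, 8, 11) <= (5, 8, 11) -> finishes; pool += (1, 2, 1) = (6, 10, 12)


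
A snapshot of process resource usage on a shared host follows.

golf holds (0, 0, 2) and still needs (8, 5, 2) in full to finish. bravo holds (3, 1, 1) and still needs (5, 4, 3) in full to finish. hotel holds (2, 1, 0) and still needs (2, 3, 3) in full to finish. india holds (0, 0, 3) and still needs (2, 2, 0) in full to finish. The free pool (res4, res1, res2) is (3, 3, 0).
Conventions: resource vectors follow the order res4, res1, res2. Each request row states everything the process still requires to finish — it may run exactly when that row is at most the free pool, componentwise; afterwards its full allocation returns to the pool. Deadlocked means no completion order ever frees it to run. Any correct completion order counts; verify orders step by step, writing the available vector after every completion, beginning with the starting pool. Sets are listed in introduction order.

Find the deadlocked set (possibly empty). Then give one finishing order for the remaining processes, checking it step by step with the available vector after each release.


The deadlocked set is empty.
Key observation: beginning at india, releases accumulate fast enough that every process eventually fits.
One completion order for the rest: india, hotel, bravo, golf. Check, step by step:
  pool = (3, 3, 0)
  run india (needs (2, 2, 0), free (3, 3, 0)); after release of (0, 0, 3) the pool is (3, 3, 3)
  run hotel (needs (2, 3, 3), free (3, 3, 3)); after release of (2, 1, 0) the pool is (5, 4, 3)
  run bravo (needs (5, 4, 3), free (5, 4, 3)); after release of (3, 1, 1) the pool is (8, 5, 4)
  run golf (needs (8, 5, 2), free (8, 5, 4)); after release of (0, 0, 2) the pool is (8, 5, 6)


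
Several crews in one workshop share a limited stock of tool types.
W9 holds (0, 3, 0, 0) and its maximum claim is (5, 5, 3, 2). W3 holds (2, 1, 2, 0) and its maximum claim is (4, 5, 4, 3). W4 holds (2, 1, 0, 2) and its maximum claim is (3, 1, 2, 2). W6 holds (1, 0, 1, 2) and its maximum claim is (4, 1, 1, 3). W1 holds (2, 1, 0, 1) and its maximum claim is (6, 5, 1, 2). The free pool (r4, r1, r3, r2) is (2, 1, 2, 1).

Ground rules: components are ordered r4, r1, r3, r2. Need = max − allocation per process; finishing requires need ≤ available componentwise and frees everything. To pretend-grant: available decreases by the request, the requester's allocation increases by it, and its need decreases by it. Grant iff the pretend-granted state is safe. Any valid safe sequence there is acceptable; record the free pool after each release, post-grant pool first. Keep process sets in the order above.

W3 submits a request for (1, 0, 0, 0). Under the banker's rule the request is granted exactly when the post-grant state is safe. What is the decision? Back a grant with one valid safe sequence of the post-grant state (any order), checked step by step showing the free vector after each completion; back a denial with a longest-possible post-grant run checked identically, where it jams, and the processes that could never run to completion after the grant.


DENY. Granting would leave the state unsafe.
Key observation: after W4, W6 the pool peaks at (4, 2, 3, 5), and each blocked process is short somewhere: W9 on r4; W3 on r1; W1 on r1.
After a pretend grant, a maximal execution: W4, W6 — then nothing else fits. Verifying each step:
  pool = (1, 1, 2, 1)
  run W4 (needs (1, 0, 2, 0), free (1, 1, 2, 1)); after release of (2, 1, 0, 2) the pool is (3, 2, 2, 3)
  run W6 (needs (3, 1, 0, 1), free (3, 2, 2, 3)); after release of (1, 0, 1, 2) the pool is (4, 2, 3, 5)
  W9 still needs (5, 2, 3, 2) but only (4, 2, 3, 5) is free — short on r4
  W3 still needs (1, 4, 2, 3) but only (4, 2, 3, 5) is free — short on r1
  W1 still needs (4, 4, 1, 1) but only (4, 2, 3, 5) is free — short on r1
Post-grant, the permanently blocked set is W9, W3 and W1.


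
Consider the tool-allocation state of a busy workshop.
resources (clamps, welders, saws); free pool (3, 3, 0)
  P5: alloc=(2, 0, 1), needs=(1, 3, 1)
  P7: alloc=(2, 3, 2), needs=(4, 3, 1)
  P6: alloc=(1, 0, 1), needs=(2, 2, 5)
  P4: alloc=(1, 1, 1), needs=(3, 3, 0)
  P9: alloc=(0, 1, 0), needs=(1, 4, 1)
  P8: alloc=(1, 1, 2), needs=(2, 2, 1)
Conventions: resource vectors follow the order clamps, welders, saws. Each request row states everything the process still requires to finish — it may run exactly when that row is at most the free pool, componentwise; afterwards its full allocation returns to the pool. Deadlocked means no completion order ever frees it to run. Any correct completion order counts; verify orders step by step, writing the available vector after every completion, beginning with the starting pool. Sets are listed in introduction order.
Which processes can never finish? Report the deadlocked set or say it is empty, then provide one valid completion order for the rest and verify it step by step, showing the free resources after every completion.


The deadlocked set is empty.
Key observation: there is always a runnable process — P4 first — so the state unwinds completely.
One completion order for the rest: P4, P7, P5, P8, P9, P6. Verifying each step:
  pool = (3, 3, 0)
  P4: need (3, 3, 0) fits (3, 3, 0); releases (1, 1, 1), pool now (4, 4, 1)
  P7: need (4, 3, 1) fits (4, 4, 1); releases (2, 3, 2), pool now (6, 7, 3)
  P5: need (1, 3, 1) fits (6, 7, 3); releases (2, 0, 1), pool now (8, 7, 4)
  P8: need (2, 2, 1) fits (8, 7, 4); releases (1, 1, 2), pool now (9, 8, 6)
  P9: need (1, 4, 1) fits (9, 8, 6); releases (0, 1, 0), pool now (9, 9, 6)
  P6: need (2, 2, 5) fits (9, 9, 6); releases (1, 0, 1), pool now (10, 9, 7)


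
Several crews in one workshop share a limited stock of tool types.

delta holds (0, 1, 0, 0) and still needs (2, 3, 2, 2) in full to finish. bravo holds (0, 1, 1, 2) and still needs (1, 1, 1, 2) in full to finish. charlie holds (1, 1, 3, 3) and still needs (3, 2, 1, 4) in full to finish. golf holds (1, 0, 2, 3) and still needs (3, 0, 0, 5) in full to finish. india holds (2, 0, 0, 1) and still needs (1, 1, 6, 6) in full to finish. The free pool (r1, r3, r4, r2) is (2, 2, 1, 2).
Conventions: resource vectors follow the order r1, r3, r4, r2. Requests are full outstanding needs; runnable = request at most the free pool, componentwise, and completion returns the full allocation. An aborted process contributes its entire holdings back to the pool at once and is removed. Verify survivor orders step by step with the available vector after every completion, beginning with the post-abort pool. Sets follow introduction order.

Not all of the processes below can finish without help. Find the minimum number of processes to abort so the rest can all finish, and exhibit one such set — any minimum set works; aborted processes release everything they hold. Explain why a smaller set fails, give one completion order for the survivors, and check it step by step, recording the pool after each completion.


The answer: abort india.
Key observation: aborting india returns (2, 0, 0, 1), and charlie — hopeless before — runs at step 3 with the returned capacity in the pool.
Why nothing smaller works: aborting no one leaves the state deadlocked as given.
Survivors finish in the order: bravo, delta, charlie, golf. Walking it through (pool after the aborts first):
  pool = (4, 2, 1, 3)
  run bravo (needs (1, 1, 1, 2), free (4, 2, 1, 3)); after release of (0, 1, 1, 2) the pool is (4, 3, 2, 5)
  run delta (needs (2, 3, 2, 2), free (4, 3, 2, 5)); after release of (0, 1, 0, 0) the pool is (4, 4, 2, 5)
  run charlie (needs (3, 2, 1, 4), free (4, 4, 2, 5)); after release of (1, 1, 3, 3) the pool is (5, 5, 5, 8)
  run golf (needs (3, 0, 0, 5), free (5, 5, 5, 8)); after release of (1, 0, 2, 3) the pool is (6, 5, 7, 11)


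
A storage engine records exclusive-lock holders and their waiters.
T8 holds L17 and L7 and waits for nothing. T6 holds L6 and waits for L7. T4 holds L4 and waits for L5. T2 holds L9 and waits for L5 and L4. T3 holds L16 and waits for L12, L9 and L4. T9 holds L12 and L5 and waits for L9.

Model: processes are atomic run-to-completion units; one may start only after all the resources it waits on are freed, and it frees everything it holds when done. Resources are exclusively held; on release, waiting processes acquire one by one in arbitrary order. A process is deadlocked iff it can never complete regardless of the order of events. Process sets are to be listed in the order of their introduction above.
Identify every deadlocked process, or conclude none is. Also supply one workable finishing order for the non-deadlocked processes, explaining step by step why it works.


The deadlocked set is T4, T2, T3 and T9.
Key observation: along T4 -> T9 -> T2 -> T4, each member waits on what the next one holds — a deadlock; T3 waits into the deadlock from upstream.
A valid finishing order for the others: T8, T6.
Verifying each step:
  run T8 (it waits on nothing); releases L17 and L7
  run T6 (all its waits — L7 — are resolved); releases L6


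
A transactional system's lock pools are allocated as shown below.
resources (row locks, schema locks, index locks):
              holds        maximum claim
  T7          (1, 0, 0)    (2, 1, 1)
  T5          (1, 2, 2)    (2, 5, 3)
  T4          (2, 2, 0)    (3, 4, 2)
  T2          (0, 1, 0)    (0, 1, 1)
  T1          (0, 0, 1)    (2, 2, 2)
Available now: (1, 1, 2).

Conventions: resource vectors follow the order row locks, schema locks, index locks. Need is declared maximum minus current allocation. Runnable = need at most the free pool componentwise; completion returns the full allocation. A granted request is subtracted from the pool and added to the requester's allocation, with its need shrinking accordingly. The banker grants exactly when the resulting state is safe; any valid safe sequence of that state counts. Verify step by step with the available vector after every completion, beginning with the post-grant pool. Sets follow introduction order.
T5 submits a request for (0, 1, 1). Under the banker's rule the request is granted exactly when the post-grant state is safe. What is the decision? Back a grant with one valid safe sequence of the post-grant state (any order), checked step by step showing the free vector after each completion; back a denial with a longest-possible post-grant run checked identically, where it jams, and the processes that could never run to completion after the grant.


DENY — the pretend-granted state is unsafe.
Key observation: the wall is schema locks: completing T2, T7 brings the pool only to (2, 1, 1), and all the rest need more.
Pretend the grant happened; the run T2, T7 goes as far as possible. Walking it through:
  pool = (1, 0, 1)
  T2: need (0, 0, 1) fits (1, 0, 1); releases (0, 1, 0), pool now (1, 1, 1)
  T7: need (1, 1, 1) fits (1, 1, 1); releases (1, 0, 0), pool now (2, 1, 1)
  blocked: T5 wants (1, 2, 0), pool (2, 1, 1) — not enough schema locks
  blocked: T4 wants (1, 2, 2), pool (2, 1, 1) — not enough schema locks and index locks
  blocked: T1 wants (2, 2, 1), pool (2, 1, 1) — not enough schema locks
Processes that could never finish after the grant: T5, T4 and T1.


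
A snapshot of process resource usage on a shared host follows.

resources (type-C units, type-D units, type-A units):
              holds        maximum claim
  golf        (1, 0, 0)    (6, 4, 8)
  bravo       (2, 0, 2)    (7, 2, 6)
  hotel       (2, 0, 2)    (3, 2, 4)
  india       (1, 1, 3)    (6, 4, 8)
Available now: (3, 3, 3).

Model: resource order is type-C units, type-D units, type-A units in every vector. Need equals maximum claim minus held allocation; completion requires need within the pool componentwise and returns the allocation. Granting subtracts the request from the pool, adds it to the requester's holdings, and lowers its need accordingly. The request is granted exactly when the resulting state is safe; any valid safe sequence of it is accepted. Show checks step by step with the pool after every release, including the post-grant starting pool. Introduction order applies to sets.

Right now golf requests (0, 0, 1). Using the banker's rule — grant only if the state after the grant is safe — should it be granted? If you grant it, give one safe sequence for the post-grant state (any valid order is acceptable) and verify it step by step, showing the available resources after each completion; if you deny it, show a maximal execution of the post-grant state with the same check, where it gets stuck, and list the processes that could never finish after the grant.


GRANT — the state after the grant stays safe, e.g. via hotel, bravo, india, golf.
Key observation: granting shrinks the pool to (3, 3, 2), yet hotel still fits and the chain goes through.
Verifying the post-grant state step by step:
  pool = (3, 3, 2)
  run hotel (needs (1, 2, 2), free (3, 3, 2)); after release of (2, 0, 2) the pool is (5, 3, 4)
  run bravo (needs (5, 2, 4), free (5, 3, 4)); after release of (2, 0, 2) the pool is (7, 3, 6)
  run india (needs (5, 3, 5), free (7, 3, 6)); after release of (1, 1, 3) the pool is (8, 4, 9)
  run golf (needs (5, 4, 7), free (8, 4, 9)); after release of (1, 0, 1) the pool is (9, 4, 10)


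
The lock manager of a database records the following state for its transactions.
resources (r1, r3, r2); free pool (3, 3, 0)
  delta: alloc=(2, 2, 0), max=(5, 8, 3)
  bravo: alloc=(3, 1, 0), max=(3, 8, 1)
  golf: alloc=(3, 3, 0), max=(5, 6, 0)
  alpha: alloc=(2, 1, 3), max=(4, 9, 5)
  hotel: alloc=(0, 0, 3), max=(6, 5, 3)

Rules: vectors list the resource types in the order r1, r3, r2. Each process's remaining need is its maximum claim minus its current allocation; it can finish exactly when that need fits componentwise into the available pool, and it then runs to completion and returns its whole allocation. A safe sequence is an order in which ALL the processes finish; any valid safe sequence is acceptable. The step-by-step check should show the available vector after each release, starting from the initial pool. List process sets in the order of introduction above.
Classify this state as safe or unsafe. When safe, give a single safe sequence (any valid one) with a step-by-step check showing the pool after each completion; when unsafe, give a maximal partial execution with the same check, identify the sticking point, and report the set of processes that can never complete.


SAFE — a valid safe sequence is golf, hotel, delta, bravo, alpha.
Key observation: the first exact fit in this order is golf — it needs (2, 3, 0) with (3, 3, 0) free, meeting a requested resource to the last unit.
Check, step by step:
  pool = (3, 3, 0)
  run golf (needs (2, 3, 0), free (3, 3, 0)); after release of (3, 3, 0) the pool is (6, 6, 0)
  run hotel (needs (6, 5, 0), free (6, 6, 0)); after release of (0, 0, 3) the pool is (6, 6, 3)
  run delta (needs (3, 6, 3), free (6, 6, 3)); after release of (2, 2, 0) the pool is (8, 8, 3)
  run bravo (needs (0, 7, 1), free (8, 8, 3)); after release of (3, 1, 0) the pool is (11, 9, 3)
  run alpha (needs (2, 8, 2), free (11, 9, 3)); after release of (2, 1, 3) the pool is (13, 10, 6)


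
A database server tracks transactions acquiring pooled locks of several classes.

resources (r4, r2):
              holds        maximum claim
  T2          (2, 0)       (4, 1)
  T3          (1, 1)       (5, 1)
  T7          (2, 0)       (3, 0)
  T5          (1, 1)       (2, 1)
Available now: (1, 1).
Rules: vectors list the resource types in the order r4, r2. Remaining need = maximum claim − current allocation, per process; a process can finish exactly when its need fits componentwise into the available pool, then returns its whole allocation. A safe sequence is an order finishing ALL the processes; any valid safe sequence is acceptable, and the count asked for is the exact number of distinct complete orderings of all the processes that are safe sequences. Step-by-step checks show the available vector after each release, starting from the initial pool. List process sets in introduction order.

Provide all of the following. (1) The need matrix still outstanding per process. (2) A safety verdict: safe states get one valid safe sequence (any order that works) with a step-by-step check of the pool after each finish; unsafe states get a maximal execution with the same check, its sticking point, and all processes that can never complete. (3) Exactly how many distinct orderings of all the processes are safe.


(1) Remaining need (order r4, r2):
  T2: (2, 1)
  T3: (4, 0)
  T7: (1, 0)
  T5: (1, 0)
(2) The state is SAFE; one workable sequence: T7, T5, T2, T3.
Key observation: the first exact fit in this order is T7 — it needs (1, 0) with (1, 1) free, meeting a requested resource to the last unit.
Verifying each step:
  pool = (1, 1)
  T7 needs (1, 0) <= (1, 1) -> finishes; pool += (2, 0) = (3, 1)
  T5 needs (1, 0) <= (3, 1) -> finishes; pool += (1, 1) = (4, 2)
  T2 needs (2, 1) <= (4, 2) -> finishes; pool += (2, 0) = (6, 2)
  T3 needs (4, 0) <= (6, 2) -> finishes; pool += (1, 1) = (7, 3)
(3) Precisely 8 of the possible complete orderings are safe sequences.


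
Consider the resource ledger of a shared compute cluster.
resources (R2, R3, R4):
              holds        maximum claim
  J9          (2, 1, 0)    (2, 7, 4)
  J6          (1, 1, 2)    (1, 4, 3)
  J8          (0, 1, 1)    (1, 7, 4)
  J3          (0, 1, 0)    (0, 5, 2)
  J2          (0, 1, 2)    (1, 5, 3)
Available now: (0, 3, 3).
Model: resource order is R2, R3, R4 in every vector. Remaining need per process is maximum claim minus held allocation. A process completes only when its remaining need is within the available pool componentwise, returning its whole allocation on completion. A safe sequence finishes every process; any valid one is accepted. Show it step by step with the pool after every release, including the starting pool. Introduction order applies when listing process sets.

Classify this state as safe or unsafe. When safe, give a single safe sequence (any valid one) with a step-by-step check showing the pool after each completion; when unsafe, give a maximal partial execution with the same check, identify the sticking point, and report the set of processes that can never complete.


SAFE — a valid safe sequence is J6, J3, J2, J9, J8.
Key observation: the order's first zero-slack moment is J6 ((0, 3, 1) needed, (0, 3, 3) free — a requested resource with nothing to spare).
Check, step by step:
  pool = (0, 3, 3)
  J6 needs (0, 3, 1) <= (0, 3, 3) -> finishes; pool += (1, 1, 2) = (1, 4, 5)
  J3 needs (0, 4, 2) <= (1, 4, 5) -> finishes; pool += (0, 1, 0) = (1, 5, 5)
  J2 needs (1, 4, 1) <= (1, 5, 5) -> finishes; pool += (0, 1, 2) = (1, 6, 7)
  J9 needs (0, 6, 4) <= (1, 6, 7) -> finishes; pool += (2, 1, 0) = (3, 7, 7)
  J8 needs (1, 6, 3) <= (3, 7, 7) -> finishes; pool += (0, 1, 1) = (3, 8, 8)


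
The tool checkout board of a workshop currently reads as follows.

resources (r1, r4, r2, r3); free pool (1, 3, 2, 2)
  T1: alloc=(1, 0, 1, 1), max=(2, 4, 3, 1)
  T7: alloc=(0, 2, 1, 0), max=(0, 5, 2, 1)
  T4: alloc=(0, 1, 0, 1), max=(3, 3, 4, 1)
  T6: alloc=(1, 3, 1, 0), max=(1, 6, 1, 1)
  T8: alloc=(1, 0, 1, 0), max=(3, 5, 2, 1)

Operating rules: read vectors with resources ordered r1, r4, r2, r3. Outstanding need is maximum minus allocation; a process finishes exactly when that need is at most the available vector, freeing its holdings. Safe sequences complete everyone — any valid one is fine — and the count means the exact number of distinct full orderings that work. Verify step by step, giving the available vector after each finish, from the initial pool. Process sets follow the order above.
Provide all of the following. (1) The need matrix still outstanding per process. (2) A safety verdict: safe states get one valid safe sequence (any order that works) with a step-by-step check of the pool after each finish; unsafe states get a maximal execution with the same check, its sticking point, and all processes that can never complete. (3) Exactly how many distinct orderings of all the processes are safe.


(1) Remaining need (order r1, r4, r2, r3):
  T1: (1, 4, 2, 0)
  T7: (0, 3, 1, 1)
  T4: (3, 2, 4, 0)
  T6: (0, 3, 0, 1)
  T8: (2, 5, 1, 1)
(2) SAFE, for example via the order T7, T1, T8, T6, T4.
Key observation: at T7 the run first touches a limit — (0, 3, 1, 1) against (1, 3, 2, 2), exact on a resource it actually requests.
Verifying each step:
  pool = (1, 3, 2, 2)
  T7: need (0, 3, 1, 1) fits (1, 3, 2, 2); releases (0, 2, 1, 0), pool now (1, 5, 3, 2)
  T1: need (1, 4, 2, 0) fits (1, 5, 3, 2); releases (1, 0, 1, 1), pool now (2, 5, 4, 3)
  T8: need (2, 5, 1, 1) fits (2, 5, 4, 3); releases (1, 0, 1, 0), pool now (3, 5, 5, 3)
  T6: need (0, 3, 0, 1) fits (3, 5, 5, 3); releases (1, 3, 1, 0), pool now (4, 8, 6, 3)
  T4: need (3, 2, 4, 0) fits (4, 8, 6, 3); releases (0, 1, 0, 1), pool now (4, 9, 6, 4)
(3) Exactly 24 of the possible complete orderings are safe sequences.


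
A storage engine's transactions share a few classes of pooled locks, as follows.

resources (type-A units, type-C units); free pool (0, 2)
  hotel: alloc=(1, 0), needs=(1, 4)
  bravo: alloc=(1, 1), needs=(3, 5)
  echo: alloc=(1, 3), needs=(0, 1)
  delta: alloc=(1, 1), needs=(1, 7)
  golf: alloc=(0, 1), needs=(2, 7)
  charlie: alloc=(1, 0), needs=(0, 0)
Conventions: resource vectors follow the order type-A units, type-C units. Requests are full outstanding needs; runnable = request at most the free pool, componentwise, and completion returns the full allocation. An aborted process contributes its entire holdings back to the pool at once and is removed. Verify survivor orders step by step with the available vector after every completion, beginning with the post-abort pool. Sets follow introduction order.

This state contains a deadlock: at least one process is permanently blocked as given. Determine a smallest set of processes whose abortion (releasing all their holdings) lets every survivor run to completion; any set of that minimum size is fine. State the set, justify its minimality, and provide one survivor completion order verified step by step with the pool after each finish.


Minimum abort set: golf.
Key observation: the deadlocked delta becomes finishable only because golf released (0, 1); it completes at step 5 below.
No smaller set exists: with zero aborts the deadlock remains.
Survivors finish in the order: echo, hotel, charlie, bravo, delta. Step-by-step check (pool after the aborts first):
  pool = (0, 3)
  echo: need (0, 1) fits (0, 3); releases (1, 3), pool now (1, 6)
  hotel: need (1, 4) fits (1, 6); releases (1, 0), pool now (2, 6)
  charlie: need (0, 0) fits (2, 6); releases (1, 0), pool now (3, 6)
  bravo: need (3, 5) fits (3, 6); releases (1, 1), pool now (4, 7)
  delta: need (1, 7) fits (4, 7); releases (1, 1), pool now (5, 8)
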